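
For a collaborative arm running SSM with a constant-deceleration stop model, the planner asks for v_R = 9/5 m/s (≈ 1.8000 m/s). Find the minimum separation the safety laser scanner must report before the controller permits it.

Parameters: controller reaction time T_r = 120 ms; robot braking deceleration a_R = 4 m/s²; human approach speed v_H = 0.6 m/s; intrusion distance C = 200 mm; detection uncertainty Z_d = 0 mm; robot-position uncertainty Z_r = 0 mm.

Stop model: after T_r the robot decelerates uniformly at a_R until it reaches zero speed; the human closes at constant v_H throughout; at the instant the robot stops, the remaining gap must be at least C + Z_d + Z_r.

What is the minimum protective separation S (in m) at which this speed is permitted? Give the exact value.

stop time T_s = (9/5)/4 = 0.4500 s
robot in T_r: 1.8000·0.1200 = 0.2160 m
robot under decel: 1.8000²/(2·4.0000) = 0.4050 m
human closes 0.6000·0.5700 = 0.3420 m
margins: 0.2000+0.0000+0.0000 = 0.2000 m
S_min ≈ 0.2160+0.4050+0.3420+0.2000  ⇒  S_min = 1163/1000 m

S_min = 1163/1000 m = 1.1630 m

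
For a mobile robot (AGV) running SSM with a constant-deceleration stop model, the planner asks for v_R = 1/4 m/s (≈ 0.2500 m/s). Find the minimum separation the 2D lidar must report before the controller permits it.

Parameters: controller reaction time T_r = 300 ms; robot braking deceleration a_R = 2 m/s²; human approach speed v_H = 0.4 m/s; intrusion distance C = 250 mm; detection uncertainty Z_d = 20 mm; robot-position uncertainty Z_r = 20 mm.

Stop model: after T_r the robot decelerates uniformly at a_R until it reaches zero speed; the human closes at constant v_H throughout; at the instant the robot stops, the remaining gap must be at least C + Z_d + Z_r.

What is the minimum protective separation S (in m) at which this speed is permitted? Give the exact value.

braking lasts T_s = (1/4)/2 = 0.1250 s
reaction-phase robot travel = 0.2500·0.3000 = 0.0750 m
braking distance = 0.2500²/(2·2.0000) = 0.0156 m
human over T_r+T_s: 0.4000·(0.3000+0.1250) = 0.1700 m
residual clearance needed = 0.2500+0.0200+0.0200 = 0.2900 m
S_min ≈ 0.0750+0.0156+0.1700+0.2900  ⇒  S_min = 881/1600 m

S_min = 881/1600 m = 0.5506 m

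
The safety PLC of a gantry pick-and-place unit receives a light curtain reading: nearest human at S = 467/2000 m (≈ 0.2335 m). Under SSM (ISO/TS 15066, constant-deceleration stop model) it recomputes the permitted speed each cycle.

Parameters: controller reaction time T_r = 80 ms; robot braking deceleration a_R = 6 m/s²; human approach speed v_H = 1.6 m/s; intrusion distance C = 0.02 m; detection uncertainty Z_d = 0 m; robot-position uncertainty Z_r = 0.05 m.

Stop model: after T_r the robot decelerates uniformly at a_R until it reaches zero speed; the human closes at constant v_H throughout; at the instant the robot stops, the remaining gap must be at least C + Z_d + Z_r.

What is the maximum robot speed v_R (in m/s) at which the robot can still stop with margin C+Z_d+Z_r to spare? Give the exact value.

at the boundary: (1/12)·v² + (26/75)·v + (-71/2000) = 0
  disc = (26/75)² − 4·(1/12)·(-71/2000) = 11881/90000 ; √disc = 109/300
  v_R = (−(26/75) + 109/300) / (2·(1/12)) = 1/10 m/s
check:
T_s = v_R/a_R = (1/10)/6 = 0.0167 s
reaction-phase robot travel = 0.1000·0.0800 = 0.0080 m
robot covers 0.1000·0.0167 − ½·6.0000·0.0167² = 0.0008 m while stopping
person approaches 1.6000·(0.0800+0.0167) = 0.1547 m
residual clearance needed = 0.0200+0.0000+0.0500 = 0.0700 m
sum ≈ 0.0080+0.0008+0.1547+0.0700 ≈ 0.2335 m = S ✓

v_R_max = 1/10 m/s = 0.1000 m/s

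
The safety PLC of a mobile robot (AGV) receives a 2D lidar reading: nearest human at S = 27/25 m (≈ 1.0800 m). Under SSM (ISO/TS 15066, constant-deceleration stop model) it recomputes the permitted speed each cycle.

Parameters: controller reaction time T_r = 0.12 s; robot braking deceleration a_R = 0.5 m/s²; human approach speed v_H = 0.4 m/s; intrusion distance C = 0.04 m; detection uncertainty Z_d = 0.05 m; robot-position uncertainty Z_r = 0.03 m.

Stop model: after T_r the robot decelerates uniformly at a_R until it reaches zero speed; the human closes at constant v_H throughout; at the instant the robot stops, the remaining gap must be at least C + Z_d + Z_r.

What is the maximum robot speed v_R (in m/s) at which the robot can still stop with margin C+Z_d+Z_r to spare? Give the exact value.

v_R_max = 3/5 m/s = 0.6000 m/s

at the boundary: (1)·v² + (23/25)·v + (-114/125) = 0
  disc = (23/25)² − 4·(1)·(-114/125) = 2809/625 ; √disc = 53/25
  v_R = (−(23/25) + 53/25) / (2·(1)) = 3/5 m/s
check:
braking lasts T_s = (3/5)/(1/2) = 1.2000 s
robot covers v_R·T_r = 0.6000·0.1200 = 0.0720 m before braking
braking distance = 0.6000²/(2·0.5000) = 0.3600 m
human over T_r+T_s: 0.4000·(0.1200+1.2000) = 0.5280 m
margins: 0.0400+0.0500+0.0300 = 0.1200 m
sum ≈ 0.0720+0.3600+0.5280+0.1200 ≈ 1.0800 m = S ✓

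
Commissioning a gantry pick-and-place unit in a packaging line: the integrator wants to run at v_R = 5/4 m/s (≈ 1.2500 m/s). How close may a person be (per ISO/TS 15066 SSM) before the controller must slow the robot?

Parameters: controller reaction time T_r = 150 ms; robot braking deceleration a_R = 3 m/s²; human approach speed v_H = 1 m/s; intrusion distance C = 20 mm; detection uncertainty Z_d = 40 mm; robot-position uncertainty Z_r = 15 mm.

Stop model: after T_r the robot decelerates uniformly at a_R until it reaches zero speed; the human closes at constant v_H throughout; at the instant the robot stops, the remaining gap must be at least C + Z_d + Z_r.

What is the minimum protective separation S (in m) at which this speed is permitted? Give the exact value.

S_min = 523/480 m = 1.0896 m

T_s = v_R/a_R = (5/4)/3 = 0.4167 s
robot covers v_R·T_r = 1.2500·0.1500 = 0.1875 m before braking
braking distance = 1.2500²/(2·3.0000) = 0.2604 m
person approaches 1.0000·(0.1500+0.4167) = 0.5667 m
margins: 0.0200+0.0400+0.0150 = 0.0750 m
S_min ≈ 0.1875+0.2604+0.5667+0.0750  ⇒  S_min = 523/480 m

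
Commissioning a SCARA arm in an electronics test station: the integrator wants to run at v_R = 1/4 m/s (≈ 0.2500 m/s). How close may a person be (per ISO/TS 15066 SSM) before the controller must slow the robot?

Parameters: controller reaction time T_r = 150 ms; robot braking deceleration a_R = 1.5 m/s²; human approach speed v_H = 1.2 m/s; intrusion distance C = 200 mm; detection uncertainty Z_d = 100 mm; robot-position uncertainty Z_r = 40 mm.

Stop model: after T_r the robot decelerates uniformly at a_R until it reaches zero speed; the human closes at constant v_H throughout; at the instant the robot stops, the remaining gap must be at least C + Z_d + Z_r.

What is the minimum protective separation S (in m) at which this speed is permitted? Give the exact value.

T_s = v_R/a_R = (1/4)/(3/2) = 0.1667 s
robot in T_r: 0.2500·0.1500 = 0.0375 m
robot under decel: 0.2500²/(2·1.5000) = 0.0208 m
human closes 1.2000·0.3167 = 0.3800 m
residual clearance needed = 0.2000+0.1000+0.0400 = 0.3400 m
S_min ≈ 0.0375+0.0208+0.3800+0.3400  ⇒  S_min = 467/600 m

S_min = 467/600 m = 0.7783 m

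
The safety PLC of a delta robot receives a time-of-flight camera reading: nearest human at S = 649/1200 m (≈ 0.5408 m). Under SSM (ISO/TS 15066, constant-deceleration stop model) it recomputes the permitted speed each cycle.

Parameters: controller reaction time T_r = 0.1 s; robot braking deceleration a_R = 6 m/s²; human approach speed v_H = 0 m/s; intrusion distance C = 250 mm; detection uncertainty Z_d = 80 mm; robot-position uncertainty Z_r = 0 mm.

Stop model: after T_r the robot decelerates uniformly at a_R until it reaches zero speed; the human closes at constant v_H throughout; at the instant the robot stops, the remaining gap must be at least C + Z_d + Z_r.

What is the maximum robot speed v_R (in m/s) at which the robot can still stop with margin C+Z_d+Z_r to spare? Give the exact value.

v_R_max = 11/10 m/s = 1.1000 m/s

collect terms ⇒ (1/12)·v_R² + (1/10)·v_R + (-253/1200) = 0
  disc = (1/10)² − 4·(1/12)·(-253/1200) = 289/3600 ; √disc = 17/60
  v_R = (−(1/10) + 17/60) / (2·(1/12)) = 11/10 m/s
check:
braking lasts T_s = (11/10)/6 = 0.1833 s
robot covers v_R·T_r = 1.1000·0.1000 = 0.1100 m before braking
braking distance = 1.1000²/(2·6.0000) = 0.1008 m
human over T_r+T_s: 0.0000·(0.1000+0.1833) = 0.0000 m
margins: 0.2500+0.0800+0.0000 = 0.3300 m
sum ≈ 0.1100+0.1008+0.0000+0.3300 ≈ 0.5408 m = S ✓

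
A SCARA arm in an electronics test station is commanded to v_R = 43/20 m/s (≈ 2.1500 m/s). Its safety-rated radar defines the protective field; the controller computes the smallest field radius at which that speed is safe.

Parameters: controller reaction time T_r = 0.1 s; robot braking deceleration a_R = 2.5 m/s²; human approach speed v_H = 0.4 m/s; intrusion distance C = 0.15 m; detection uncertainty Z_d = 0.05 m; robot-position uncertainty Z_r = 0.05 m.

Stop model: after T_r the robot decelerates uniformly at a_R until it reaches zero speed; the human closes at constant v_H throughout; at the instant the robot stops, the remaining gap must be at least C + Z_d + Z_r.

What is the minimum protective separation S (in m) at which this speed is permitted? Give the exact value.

S_min = 3547/2000 m = 1.7735 m

stop time T_s = (43/20)/(5/2) = 0.8600 s
reaction-phase robot travel = 2.1500·0.1000 = 0.2150 m
robot covers 2.1500·0.8600 − ½·2.5000·0.8600² = 0.9245 m while stopping
person approaches 0.4000·(0.1000+0.8600) = 0.3840 m
residual clearance needed = 0.1500+0.0500+0.0500 = 0.2500 m
S_min ≈ 0.2150+0.9245+0.3840+0.2500  ⇒  S_min = 3547/2000 m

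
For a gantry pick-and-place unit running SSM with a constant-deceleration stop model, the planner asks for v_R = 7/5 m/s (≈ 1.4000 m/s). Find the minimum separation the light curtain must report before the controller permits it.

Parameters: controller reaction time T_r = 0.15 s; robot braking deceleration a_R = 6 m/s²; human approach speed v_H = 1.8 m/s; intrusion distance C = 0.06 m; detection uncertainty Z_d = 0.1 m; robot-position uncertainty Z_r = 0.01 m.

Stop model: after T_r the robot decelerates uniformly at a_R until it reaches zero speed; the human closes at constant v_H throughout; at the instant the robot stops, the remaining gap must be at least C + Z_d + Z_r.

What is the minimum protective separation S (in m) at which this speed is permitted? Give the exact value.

T_s = v_R/a_R = (7/5)/6 = 0.2333 s
robot in T_r: 1.4000·0.1500 = 0.2100 m
braking distance = 1.4000²/(2·6.0000) = 0.1633 m
person approaches 1.8000·(0.1500+0.2333) = 0.6900 m
residual clearance needed = 0.0600+0.1000+0.0100 = 0.1700 m
S_min ≈ 0.2100+0.1633+0.6900+0.1700  ⇒  S_min = 37/30 m

S_min = 37/30 m = 1.2333 m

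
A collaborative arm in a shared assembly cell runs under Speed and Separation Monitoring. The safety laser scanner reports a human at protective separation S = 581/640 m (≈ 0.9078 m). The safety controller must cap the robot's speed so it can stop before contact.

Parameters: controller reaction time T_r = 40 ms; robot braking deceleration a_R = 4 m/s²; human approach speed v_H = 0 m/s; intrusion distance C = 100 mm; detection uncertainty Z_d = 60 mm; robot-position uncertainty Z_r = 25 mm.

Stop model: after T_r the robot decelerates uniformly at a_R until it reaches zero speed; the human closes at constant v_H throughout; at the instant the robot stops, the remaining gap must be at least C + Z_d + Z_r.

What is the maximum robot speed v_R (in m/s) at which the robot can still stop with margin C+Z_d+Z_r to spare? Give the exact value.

v_R_max = 9/4 m/s = 2.2500 m/s

quadratic (1/8)·v² + (1/25)·v + (-2313/3200) = 0
  disc = (1/25)² − 4·(1/8)·(-2313/3200) = 58081/160000 ; √disc = 241/400
  v_R = (−(1/25) + 241/400) / (2·(1/8)) = 9/4 m/s
check:
stop time T_s = (9/4)/4 = 0.5625 s
robot covers v_R·T_r = 2.2500·0.0400 = 0.0900 m before braking
braking distance = 2.2500²/(2·4.0000) = 0.6328 m
human closes 0.0000·0.6025 = 0.0000 m
margins: 0.1000+0.0600+0.0250 = 0.1850 m
sum ≈ 0.0900+0.6328+0.0000+0.1850 ≈ 0.9078 m = S ✓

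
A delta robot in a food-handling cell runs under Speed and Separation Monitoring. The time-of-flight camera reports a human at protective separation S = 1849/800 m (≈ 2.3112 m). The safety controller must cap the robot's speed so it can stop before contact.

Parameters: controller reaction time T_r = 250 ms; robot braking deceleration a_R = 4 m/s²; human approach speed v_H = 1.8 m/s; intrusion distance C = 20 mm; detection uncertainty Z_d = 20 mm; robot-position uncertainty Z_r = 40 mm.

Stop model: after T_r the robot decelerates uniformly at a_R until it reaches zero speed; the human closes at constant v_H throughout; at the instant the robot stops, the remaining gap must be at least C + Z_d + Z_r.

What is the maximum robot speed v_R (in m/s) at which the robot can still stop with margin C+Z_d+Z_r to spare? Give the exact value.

v_R_max = 19/10 m/s = 1.9000 m/s

quadratic (1/8)·v² + (7/10)·v + (-57/32) = 0
  disc = (7/10)² − 4·(1/8)·(-57/32) = 2209/1600 ; √disc = 47/40
  v_R = (−(7/10) + 47/40) / (2·(1/8)) = 19/10 m/s
check:
T_s = v_R/a_R = (19/10)/4 = 0.4750 s
reaction-phase robot travel = 1.9000·0.2500 = 0.4750 m
robot covers 1.9000·0.4750 − ½·4.0000·0.4750² = 0.4512 m while stopping
person approaches 1.8000·(0.2500+0.4750) = 1.3050 m
residual clearance needed = 0.0200+0.0200+0.0400 = 0.0800 m
sum ≈ 0.4750+0.4512+1.3050+0.0800 ≈ 2.3112 m = S ✓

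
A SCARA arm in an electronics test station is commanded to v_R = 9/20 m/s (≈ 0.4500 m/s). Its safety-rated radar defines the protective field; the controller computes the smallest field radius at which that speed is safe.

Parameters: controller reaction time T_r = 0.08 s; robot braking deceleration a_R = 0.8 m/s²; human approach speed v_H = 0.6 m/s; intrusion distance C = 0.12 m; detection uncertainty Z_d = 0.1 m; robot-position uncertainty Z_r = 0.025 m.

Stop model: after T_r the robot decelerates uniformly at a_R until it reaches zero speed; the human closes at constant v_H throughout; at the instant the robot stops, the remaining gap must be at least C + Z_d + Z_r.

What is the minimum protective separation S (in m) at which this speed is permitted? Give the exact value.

S_min = 12689/16000 m = 0.7931 m

stop time T_s = (9/20)/(4/5) = 0.5625 s
robot covers v_R·T_r = 0.4500·0.0800 = 0.0360 m before braking
braking distance = 0.4500²/(2·0.8000) = 0.1266 m
human over T_r+T_s: 0.6000·(0.0800+0.5625) = 0.3855 m
residual clearance needed = 0.1200+0.1000+0.0250 = 0.2450 m
S_min ≈ 0.0360+0.1266+0.3855+0.2450  ⇒  S_min = 12689/16000 m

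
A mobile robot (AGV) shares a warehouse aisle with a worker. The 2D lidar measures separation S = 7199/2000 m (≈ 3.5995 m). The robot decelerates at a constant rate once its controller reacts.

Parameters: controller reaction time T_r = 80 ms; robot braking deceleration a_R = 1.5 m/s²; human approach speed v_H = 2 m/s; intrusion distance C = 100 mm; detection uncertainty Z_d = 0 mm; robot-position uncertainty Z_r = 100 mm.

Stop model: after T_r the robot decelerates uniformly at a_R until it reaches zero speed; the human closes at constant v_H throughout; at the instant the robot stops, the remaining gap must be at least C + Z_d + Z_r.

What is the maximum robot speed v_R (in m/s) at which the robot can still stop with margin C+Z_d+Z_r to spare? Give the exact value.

v_R_max = 33/20 m/s = 1.6500 m/s

quadratic (1/3)·v² + (106/75)·v + (-6479/2000) = 0
  disc = (106/75)² − 4·(1/3)·(-6479/2000) = 142129/22500 ; √disc = 377/150
  v_R = (−(106/75) + 377/150) / (2·(1/3)) = 33/20 m/s
check:
braking lasts T_s = (33/20)/(3/2) = 1.1000 s
robot in T_r: 1.6500·0.0800 = 0.1320 m
robot covers 1.6500·1.1000 − ½·1.5000·1.1000² = 0.9075 m while stopping
human over T_r+T_s: 2.0000·(0.0800+1.1000) = 2.3600 m
C+Z_d+Z_r = 0.1000+0.0000+0.1000 = 0.2000 m
sum ≈ 0.1320+0.9075+2.3600+0.2000 ≈ 3.5995 m = S ✓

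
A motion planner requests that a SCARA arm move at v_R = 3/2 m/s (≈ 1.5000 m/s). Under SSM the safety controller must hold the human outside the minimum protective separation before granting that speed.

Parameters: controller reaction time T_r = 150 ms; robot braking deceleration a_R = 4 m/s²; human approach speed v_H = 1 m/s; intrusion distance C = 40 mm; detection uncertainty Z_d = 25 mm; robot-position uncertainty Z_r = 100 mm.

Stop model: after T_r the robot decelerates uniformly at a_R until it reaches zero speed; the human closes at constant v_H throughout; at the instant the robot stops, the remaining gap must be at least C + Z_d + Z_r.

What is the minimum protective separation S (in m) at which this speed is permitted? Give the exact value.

stop time T_s = (3/2)/4 = 0.3750 s
reaction-phase robot travel = 1.5000·0.1500 = 0.2250 m
robot under decel: 1.5000²/(2·4.0000) = 0.2812 m
human over T_r+T_s: 1.0000·(0.1500+0.3750) = 0.5250 m
C+Z_d+Z_r = 0.0400+0.0250+0.1000 = 0.1650 m
S_min ≈ 0.2250+0.2812+0.5250+0.1650  ⇒  S_min = 957/800 m

S_min = 957/800 m = 1.1963 m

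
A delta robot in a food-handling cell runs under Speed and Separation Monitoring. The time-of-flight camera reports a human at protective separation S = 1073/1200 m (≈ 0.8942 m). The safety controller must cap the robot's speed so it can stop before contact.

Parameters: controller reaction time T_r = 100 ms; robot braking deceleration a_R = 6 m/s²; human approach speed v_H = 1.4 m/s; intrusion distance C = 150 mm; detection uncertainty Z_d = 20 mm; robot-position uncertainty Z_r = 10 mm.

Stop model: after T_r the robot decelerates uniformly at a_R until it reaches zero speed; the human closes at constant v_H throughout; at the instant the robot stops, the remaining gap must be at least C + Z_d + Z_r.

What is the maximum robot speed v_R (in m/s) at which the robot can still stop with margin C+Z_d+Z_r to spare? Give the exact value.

v_R_max = 13/10 m/s = 1.3000 m/s

quadratic (1/12)·v² + (1/3)·v + (-689/1200) = 0
  disc = (1/3)² − 4·(1/12)·(-689/1200) = 121/400 ; √disc = 11/20
  v_R = (−(1/3) + 11/20) / (2·(1/12)) = 13/10 m/s
check:
T_s = v_R/a_R = (13/10)/6 = 0.2167 s
reaction-phase robot travel = 1.3000·0.1000 = 0.1300 m
braking distance = 1.3000²/(2·6.0000) = 0.1408 m
person approaches 1.4000·(0.1000+0.2167) = 0.4433 m
C+Z_d+Z_r = 0.1500+0.0200+0.0100 = 0.1800 m
sum ≈ 0.1300+0.1408+0.4433+0.1800 ≈ 0.8942 m = S ✓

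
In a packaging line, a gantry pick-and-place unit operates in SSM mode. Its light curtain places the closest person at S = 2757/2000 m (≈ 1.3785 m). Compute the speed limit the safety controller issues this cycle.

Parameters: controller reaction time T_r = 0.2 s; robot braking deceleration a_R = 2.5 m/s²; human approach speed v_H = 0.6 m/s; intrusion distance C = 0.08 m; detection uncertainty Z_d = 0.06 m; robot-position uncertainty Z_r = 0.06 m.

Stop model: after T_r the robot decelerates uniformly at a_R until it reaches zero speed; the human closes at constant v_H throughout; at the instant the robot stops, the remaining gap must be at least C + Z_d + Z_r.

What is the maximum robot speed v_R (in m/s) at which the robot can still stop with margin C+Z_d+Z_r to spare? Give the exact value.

collect terms ⇒ (1/5)·v_R² + (11/25)·v_R + (-2117/2000) = 0
  disc = (11/25)² − 4·(1/5)·(-2117/2000) = 2601/2500 ; √disc = 51/50
  v_R = (−(11/25) + 51/50) / (2·(1/5)) = 29/20 m/s
check:
stop time T_s = (29/20)/(5/2) = 0.5800 s
robot covers v_R·T_r = 1.4500·0.2000 = 0.2900 m before braking
robot under decel: 1.4500²/(2·2.5000) = 0.4205 m
human closes 0.6000·0.7800 = 0.4680 m
residual clearance needed = 0.0800+0.0600+0.0600 = 0.2000 m
sum ≈ 0.2900+0.4205+0.4680+0.2000 ≈ 1.3785 m = S ✓

v_R_max = 29/20 m/s = 1.4500 m/s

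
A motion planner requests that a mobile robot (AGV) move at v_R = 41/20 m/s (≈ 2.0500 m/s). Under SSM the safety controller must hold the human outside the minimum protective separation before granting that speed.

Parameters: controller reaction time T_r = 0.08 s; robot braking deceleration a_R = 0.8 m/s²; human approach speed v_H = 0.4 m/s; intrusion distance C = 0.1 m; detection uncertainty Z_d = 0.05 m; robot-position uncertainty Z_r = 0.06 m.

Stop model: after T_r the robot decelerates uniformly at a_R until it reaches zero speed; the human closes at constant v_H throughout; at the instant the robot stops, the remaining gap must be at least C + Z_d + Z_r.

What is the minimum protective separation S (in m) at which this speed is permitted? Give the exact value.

S_min = 64921/16000 m = 4.0576 m

braking lasts T_s = (41/20)/(4/5) = 2.5625 s
reaction-phase robot travel = 2.0500·0.0800 = 0.1640 m
robot covers 2.0500·2.5625 − ½·0.8000·2.5625² = 2.6266 m while stopping
human over T_r+T_s: 0.4000·(0.0800+2.5625) = 1.0570 m
residual clearance needed = 0.1000+0.0500+0.0600 = 0.2100 m
S_min ≈ 0.1640+2.6266+1.0570+0.2100  ⇒  S_min = 64921/16000 m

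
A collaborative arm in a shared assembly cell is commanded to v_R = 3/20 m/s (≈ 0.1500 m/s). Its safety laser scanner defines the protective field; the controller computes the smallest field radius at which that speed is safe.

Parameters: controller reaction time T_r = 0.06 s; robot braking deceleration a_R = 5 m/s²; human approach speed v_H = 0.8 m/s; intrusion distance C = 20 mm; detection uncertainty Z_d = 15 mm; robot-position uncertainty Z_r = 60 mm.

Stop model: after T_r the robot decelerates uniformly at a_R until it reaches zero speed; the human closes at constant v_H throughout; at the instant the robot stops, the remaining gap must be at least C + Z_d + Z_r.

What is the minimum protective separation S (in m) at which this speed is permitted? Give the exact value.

braking lasts T_s = (3/20)/5 = 0.0300 s
reaction-phase robot travel = 0.1500·0.0600 = 0.0090 m
robot under decel: 0.1500²/(2·5.0000) = 0.0022 m
person approaches 0.8000·(0.0600+0.0300) = 0.0720 m
C+Z_d+Z_r = 0.0200+0.0150+0.0600 = 0.0950 m
S_min ≈ 0.0090+0.0022+0.0720+0.0950  ⇒  S_min = 713/4000 m

S_min = 713/4000 m = 0.1782 m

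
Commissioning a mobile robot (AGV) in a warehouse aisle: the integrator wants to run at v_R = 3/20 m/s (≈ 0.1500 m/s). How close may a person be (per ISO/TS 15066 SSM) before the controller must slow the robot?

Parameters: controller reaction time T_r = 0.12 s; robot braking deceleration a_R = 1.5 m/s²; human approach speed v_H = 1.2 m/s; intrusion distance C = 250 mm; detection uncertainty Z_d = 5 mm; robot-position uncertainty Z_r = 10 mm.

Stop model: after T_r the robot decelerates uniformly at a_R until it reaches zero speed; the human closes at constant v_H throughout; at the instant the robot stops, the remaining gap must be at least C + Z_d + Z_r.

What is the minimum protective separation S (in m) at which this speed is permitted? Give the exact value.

S_min = 1109/2000 m = 0.5545 m

stop time T_s = (3/20)/(3/2) = 0.1000 s
robot covers v_R·T_r = 0.1500·0.1200 = 0.0180 m before braking
robot covers 0.1500·0.1000 − ½·1.5000·0.1000² = 0.0075 m while stopping
human closes 1.2000·0.2200 = 0.2640 m
margins: 0.2500+0.0050+0.0100 = 0.2650 m
S_min ≈ 0.0180+0.0075+0.2640+0.2650  ⇒  S_min = 1109/2000 m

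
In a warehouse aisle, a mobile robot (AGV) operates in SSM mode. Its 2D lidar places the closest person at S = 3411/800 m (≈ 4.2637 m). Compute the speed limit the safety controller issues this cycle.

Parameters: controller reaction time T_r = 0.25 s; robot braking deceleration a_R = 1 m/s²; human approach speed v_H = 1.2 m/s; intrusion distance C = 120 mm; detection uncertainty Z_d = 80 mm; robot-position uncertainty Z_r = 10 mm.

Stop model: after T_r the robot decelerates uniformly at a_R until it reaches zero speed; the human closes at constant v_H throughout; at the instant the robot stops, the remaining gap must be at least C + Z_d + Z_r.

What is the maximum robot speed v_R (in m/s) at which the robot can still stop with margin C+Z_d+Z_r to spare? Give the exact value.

quadratic (1/2)·v² + (29/20)·v + (-3003/800) = 0
  disc = (29/20)² − 4·(1/2)·(-3003/800) = 961/100 ; √disc = 31/10
  v_R = (−(29/20) + 31/10) / (2·(1/2)) = 33/20 m/s
check:
stop time T_s = (33/20)/1 = 1.6500 s
robot in T_r: 1.6500·0.2500 = 0.4125 m
robot under decel: 1.6500²/(2·1.0000) = 1.3613 m
human closes 1.2000·1.9000 = 2.2800 m
C+Z_d+Z_r = 0.1200+0.0800+0.0100 = 0.2100 m
sum ≈ 0.4125+1.3613+2.2800+0.2100 ≈ 4.2637 m = S ✓

v_R_max = 33/20 m/s = 1.6500 m/s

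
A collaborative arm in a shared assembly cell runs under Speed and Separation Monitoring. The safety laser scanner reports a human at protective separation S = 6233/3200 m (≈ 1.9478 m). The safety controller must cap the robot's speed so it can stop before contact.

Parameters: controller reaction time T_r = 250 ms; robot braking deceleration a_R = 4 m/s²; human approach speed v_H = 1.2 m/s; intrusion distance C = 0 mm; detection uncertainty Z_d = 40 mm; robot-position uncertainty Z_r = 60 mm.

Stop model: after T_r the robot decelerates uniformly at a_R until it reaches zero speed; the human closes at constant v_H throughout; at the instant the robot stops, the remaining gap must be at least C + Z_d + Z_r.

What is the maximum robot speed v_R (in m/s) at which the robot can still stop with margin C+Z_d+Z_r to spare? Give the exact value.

quadratic (1/8)·v² + (11/20)·v + (-4953/3200) = 0
  disc = (11/20)² − 4·(1/8)·(-4953/3200) = 6889/6400 ; √disc = 83/80
  v_R = (−(11/20) + 83/80) / (2·(1/8)) = 39/20 m/s
check:
braking lasts T_s = (39/20)/4 = 0.4875 s
reaction-phase robot travel = 1.9500·0.2500 = 0.4875 m
robot under decel: 1.9500²/(2·4.0000) = 0.4753 m
person approaches 1.2000·(0.2500+0.4875) = 0.8850 m
margins: 0.0000+0.0400+0.0600 = 0.1000 m
sum ≈ 0.4875+0.4753+0.8850+0.1000 ≈ 1.9478 m = S ✓

v_R_max = 39/20 m/s = 1.9500 m/s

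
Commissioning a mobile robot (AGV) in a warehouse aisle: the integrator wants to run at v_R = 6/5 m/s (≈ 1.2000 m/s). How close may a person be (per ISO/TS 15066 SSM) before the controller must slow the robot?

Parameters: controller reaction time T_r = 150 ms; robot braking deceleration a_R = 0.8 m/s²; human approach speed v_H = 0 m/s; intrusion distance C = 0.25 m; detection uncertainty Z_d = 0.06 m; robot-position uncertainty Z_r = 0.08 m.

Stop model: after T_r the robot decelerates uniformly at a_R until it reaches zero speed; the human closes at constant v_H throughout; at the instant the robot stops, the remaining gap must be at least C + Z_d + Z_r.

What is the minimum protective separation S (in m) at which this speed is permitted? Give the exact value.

S_min = 147/100 m = 1.4700 m

stop time T_s = (6/5)/(4/5) = 1.5000 s
reaction-phase robot travel = 1.2000·0.1500 = 0.1800 m
robot covers 1.2000·1.5000 − ½·0.8000·1.5000² = 0.9000 m while stopping
person approaches 0.0000·(0.1500+1.5000) = 0.0000 m
margins: 0.2500+0.0600+0.0800 = 0.3900 m
S_min ≈ 0.1800+0.9000+0.0000+0.3900  ⇒  S_min = 147/100 m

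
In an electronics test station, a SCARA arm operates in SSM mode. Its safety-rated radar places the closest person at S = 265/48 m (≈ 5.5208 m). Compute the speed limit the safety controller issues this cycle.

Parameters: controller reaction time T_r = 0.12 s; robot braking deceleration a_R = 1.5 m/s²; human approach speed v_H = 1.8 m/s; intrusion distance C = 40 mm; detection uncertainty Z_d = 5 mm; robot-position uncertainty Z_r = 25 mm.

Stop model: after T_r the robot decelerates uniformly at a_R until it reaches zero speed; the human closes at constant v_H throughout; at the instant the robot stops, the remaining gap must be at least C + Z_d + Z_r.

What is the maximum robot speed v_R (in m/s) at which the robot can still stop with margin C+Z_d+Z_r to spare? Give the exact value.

collect terms ⇒ (1/3)·v_R² + (33/25)·v_R + (-31409/6000) = 0
  disc = (33/25)² − 4·(1/3)·(-31409/6000) = 196249/22500 ; √disc = 443/150
  v_R = (−(33/25) + 443/150) / (2·(1/3)) = 49/20 m/s
check:
stop time T_s = (49/20)/(3/2) = 1.6333 s
robot in T_r: 2.4500·0.1200 = 0.2940 m
robot under decel: 2.4500²/(2·1.5000) = 2.0008 m
human over T_r+T_s: 1.8000·(0.1200+1.6333) = 3.1560 m
C+Z_d+Z_r = 0.0400+0.0050+0.0250 = 0.0700 m
sum ≈ 0.2940+2.0008+3.1560+0.0700 ≈ 5.5208 m = S ✓

v_R_max = 49/20 m/s = 2.4500 m/s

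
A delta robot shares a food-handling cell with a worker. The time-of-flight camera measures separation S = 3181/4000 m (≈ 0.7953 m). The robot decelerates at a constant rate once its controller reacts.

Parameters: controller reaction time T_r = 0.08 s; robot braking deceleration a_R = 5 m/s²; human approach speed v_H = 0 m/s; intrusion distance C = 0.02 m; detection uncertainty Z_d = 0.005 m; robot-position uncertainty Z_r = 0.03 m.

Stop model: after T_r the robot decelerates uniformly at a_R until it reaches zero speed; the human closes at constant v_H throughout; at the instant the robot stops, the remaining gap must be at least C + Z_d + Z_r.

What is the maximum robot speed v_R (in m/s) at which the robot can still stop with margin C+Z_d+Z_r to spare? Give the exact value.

quadratic (1/10)·v² + (2/25)·v + (-2961/4000) = 0
  disc = (2/25)² − 4·(1/10)·(-2961/4000) = 121/400 ; √disc = 11/20
  v_R = (−(2/25) + 11/20) / (2·(1/10)) = 47/20 m/s
check:
braking lasts T_s = (47/20)/5 = 0.4700 s
robot covers v_R·T_r = 2.3500·0.0800 = 0.1880 m before braking
robot covers 2.3500·0.4700 − ½·5.0000·0.4700² = 0.5523 m while stopping
human closes 0.0000·0.5500 = 0.0000 m
margins: 0.0200+0.0050+0.0300 = 0.0550 m
sum ≈ 0.1880+0.5523+0.0000+0.0550 ≈ 0.7953 m = S ✓

v_R_max = 47/20 m/s = 2.3500 m/s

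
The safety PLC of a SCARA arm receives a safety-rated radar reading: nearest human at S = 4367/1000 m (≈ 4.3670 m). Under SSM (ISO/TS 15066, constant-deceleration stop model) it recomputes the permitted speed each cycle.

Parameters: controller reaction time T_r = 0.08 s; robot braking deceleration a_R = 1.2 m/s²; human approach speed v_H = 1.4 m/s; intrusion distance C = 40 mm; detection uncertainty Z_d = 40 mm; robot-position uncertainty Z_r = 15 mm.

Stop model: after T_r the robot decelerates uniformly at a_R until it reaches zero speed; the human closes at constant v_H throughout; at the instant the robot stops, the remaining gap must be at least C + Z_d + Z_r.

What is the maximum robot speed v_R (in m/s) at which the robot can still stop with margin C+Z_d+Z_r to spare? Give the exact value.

collect terms ⇒ (5/12)·v_R² + (187/150)·v_R + (-104/25) = 0
  disc = (187/150)² − 4·(5/12)·(-104/25) = 190969/22500 ; √disc = 437/150
  v_R = (−(187/150) + 437/150) / (2·(5/12)) = 2 m/s
check:
braking lasts T_s = 2/(6/5) = 1.6667 s
reaction-phase robot travel = 2.0000·0.0800 = 0.1600 m
robot under decel: 2.0000²/(2·1.2000) = 1.6667 m
human over T_r+T_s: 1.4000·(0.0800+1.6667) = 2.4453 m
residual clearance needed = 0.0400+0.0400+0.0150 = 0.0950 m
sum ≈ 0.1600+1.6667+2.4453+0.0950 ≈ 4.3670 m = S ✓

v_R_max = 2 m/s = 2.0000 m/s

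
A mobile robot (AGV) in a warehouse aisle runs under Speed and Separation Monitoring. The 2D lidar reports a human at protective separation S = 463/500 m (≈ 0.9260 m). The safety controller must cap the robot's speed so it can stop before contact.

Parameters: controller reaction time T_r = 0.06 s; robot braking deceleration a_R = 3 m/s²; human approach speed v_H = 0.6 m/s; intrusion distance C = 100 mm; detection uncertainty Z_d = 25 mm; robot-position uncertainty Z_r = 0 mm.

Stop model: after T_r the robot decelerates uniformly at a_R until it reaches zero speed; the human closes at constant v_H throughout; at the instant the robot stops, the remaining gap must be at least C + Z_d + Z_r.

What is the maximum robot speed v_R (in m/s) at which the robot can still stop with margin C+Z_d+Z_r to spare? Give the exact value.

at the boundary: (1/6)·v² + (13/50)·v + (-153/200) = 0
  disc = (13/50)² − 4·(1/6)·(-153/200) = 361/625 ; √disc = 19/25
  v_R = (−(13/50) + 19/25) / (2·(1/6)) = 3/2 m/s
check:
T_s = v_R/a_R = (3/2)/3 = 0.5000 s
robot covers v_R·T_r = 1.5000·0.0600 = 0.0900 m before braking
robot under decel: 1.5000²/(2·3.0000) = 0.3750 m
human closes 0.6000·0.5600 = 0.3360 m
C+Z_d+Z_r = 0.1000+0.0250+0.0000 = 0.1250 m
sum ≈ 0.0900+0.3750+0.3360+0.1250 ≈ 0.9260 m = S ✓

v_R_max = 3/2 m/s = 1.5000 m/s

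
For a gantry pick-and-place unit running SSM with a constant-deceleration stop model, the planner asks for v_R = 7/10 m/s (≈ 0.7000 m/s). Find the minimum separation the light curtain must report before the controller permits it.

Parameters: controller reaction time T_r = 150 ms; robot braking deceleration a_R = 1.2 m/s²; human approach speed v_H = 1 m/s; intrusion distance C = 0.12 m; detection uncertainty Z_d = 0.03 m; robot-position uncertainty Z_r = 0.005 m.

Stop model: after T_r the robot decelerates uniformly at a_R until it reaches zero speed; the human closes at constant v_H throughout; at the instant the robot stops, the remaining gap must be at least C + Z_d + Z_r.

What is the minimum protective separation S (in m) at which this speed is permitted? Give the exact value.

S_min = 479/400 m = 1.1975 m

stop time T_s = (7/10)/(6/5) = 0.5833 s
robot in T_r: 0.7000·0.1500 = 0.1050 m
robot covers 0.7000·0.5833 − ½·1.2000·0.5833² = 0.2042 m while stopping
human closes 1.0000·0.7333 = 0.7333 m
residual clearance needed = 0.1200+0.0300+0.0050 = 0.1550 m
S_min ≈ 0.1050+0.2042+0.7333+0.1550  ⇒  S_min = 479/400 m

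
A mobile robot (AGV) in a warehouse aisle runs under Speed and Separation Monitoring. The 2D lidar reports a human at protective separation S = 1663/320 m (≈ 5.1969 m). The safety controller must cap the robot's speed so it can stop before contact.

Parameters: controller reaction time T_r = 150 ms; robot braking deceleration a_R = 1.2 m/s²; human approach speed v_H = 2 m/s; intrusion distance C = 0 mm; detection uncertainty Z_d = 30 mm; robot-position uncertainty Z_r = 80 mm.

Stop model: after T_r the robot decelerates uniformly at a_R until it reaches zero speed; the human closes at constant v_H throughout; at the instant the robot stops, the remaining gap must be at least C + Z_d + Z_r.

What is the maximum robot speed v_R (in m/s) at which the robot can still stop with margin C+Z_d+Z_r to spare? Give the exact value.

quadratic (5/12)·v² + (109/60)·v + (-7659/1600) = 0
  disc = (109/60)² − 4·(5/12)·(-7659/1600) = 162409/14400 ; √disc = 403/120
  v_R = (−(109/60) + 403/120) / (2·(5/12)) = 37/20 m/s
check:
braking lasts T_s = (37/20)/(6/5) = 1.5417 s
robot covers v_R·T_r = 1.8500·0.1500 = 0.2775 m before braking
braking distance = 1.8500²/(2·1.2000) = 1.4260 m
person approaches 2.0000·(0.1500+1.5417) = 3.3833 m
residual clearance needed = 0.0000+0.0300+0.0800 = 0.1100 m
sum ≈ 0.2775+1.4260+3.3833+0.1100 ≈ 5.1969 m = S ✓

v_R_max = 37/20 m/s = 1.8500 m/s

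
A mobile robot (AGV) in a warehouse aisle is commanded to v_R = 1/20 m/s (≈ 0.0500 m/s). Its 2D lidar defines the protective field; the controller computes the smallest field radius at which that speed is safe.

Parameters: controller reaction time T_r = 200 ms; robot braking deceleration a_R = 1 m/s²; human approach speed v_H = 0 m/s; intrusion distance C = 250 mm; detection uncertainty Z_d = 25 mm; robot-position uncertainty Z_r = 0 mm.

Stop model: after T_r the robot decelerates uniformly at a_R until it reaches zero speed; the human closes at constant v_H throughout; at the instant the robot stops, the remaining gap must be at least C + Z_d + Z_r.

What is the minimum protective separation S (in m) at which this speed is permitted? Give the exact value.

S_min = 229/800 m = 0.2863 m

T_s = v_R/a_R = (1/20)/1 = 0.0500 s
reaction-phase robot travel = 0.0500·0.2000 = 0.0100 m
braking distance = 0.0500²/(2·1.0000) = 0.0013 m
human over T_r+T_s: 0.0000·(0.2000+0.0500) = 0.0000 m
margins: 0.2500+0.0250+0.0000 = 0.2750 m
S_min ≈ 0.0100+0.0013+0.0000+0.2750  ⇒  S_min = 229/800 m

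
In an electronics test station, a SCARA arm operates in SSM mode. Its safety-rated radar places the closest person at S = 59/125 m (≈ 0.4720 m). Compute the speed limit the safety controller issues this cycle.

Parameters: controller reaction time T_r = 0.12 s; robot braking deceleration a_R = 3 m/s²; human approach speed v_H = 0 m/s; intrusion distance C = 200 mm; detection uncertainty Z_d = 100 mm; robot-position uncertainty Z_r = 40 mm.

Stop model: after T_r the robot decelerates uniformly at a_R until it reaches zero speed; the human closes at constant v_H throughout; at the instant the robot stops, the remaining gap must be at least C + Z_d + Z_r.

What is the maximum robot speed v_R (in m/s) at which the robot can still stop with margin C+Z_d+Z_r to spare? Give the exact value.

quadratic (1/6)·v² + (3/25)·v + (-33/250) = 0
  disc = (3/25)² − 4·(1/6)·(-33/250) = 64/625 ; √disc = 8/25
  v_R = (−(3/25) + 8/25) / (2·(1/6)) = 3/5 m/s
check:
stop time T_s = (3/5)/3 = 0.2000 s
robot covers v_R·T_r = 0.6000·0.1200 = 0.0720 m before braking
braking distance = 0.6000²/(2·3.0000) = 0.0600 m
human closes 0.0000·0.3200 = 0.0000 m
C+Z_d+Z_r = 0.2000+0.1000+0.0400 = 0.3400 m
sum ≈ 0.0720+0.0600+0.0000+0.3400 ≈ 0.4720 m = S ✓

v_R_max = 3/5 m/s = 0.6000 m/s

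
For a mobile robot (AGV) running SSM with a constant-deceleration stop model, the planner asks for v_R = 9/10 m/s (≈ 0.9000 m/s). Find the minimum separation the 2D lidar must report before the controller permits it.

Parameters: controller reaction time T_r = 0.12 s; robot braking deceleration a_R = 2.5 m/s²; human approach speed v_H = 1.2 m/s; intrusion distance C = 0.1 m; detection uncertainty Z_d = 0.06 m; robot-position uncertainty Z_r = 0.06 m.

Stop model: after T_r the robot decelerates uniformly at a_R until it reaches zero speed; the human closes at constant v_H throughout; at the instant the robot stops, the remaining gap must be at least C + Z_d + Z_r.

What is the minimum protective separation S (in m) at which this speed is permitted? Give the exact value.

S_min = 533/500 m = 1.0660 m

braking lasts T_s = (9/10)/(5/2) = 0.3600 s
robot covers v_R·T_r = 0.9000·0.1200 = 0.1080 m before braking
robot under decel: 0.9000²/(2·2.5000) = 0.1620 m
human closes 1.2000·0.4800 = 0.5760 m
C+Z_d+Z_r = 0.1000+0.0600+0.0600 = 0.2200 m
S_min ≈ 0.1080+0.1620+0.5760+0.2200  ⇒  S_min = 533/500 m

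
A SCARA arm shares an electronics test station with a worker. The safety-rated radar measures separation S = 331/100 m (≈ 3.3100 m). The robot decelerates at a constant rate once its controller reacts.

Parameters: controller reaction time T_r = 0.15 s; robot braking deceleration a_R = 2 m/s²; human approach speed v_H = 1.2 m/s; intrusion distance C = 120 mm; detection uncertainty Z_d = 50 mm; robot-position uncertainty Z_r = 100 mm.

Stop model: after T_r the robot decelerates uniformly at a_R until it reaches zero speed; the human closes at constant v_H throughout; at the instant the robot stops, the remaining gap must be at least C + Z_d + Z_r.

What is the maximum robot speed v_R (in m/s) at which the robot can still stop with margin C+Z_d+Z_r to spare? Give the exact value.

v_R_max = 11/5 m/s = 2.2000 m/s

collect terms ⇒ (1/4)·v_R² + (3/4)·v_R + (-143/50) = 0
  disc = (3/4)² − 4·(1/4)·(-143/50) = 1369/400 ; √disc = 37/20
  v_R = (−(3/4) + 37/20) / (2·(1/4)) = 11/5 m/s
check:
T_s = v_R/a_R = (11/5)/2 = 1.1000 s
reaction-phase robot travel = 2.2000·0.1500 = 0.3300 m
robot covers 2.2000·1.1000 − ½·2.0000·1.1000² = 1.2100 m while stopping
human over T_r+T_s: 1.2000·(0.1500+1.1000) = 1.5000 m
margins: 0.1200+0.0500+0.1000 = 0.2700 m
sum ≈ 0.3300+1.2100+1.5000+0.2700 ≈ 3.3100 m = S ✓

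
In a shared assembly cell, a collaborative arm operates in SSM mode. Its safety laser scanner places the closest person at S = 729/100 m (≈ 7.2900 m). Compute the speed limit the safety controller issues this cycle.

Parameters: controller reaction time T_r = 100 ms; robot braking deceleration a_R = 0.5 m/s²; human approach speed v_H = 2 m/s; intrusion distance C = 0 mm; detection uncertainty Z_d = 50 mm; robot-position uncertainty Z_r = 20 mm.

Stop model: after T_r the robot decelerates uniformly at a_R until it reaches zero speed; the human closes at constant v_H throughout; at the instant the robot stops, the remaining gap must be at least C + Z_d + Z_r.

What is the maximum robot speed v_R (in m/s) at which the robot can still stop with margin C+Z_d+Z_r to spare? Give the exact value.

v_R_max = 13/10 m/s = 1.3000 m/s

collect terms ⇒ (1)·v_R² + (41/10)·v_R + (-351/50) = 0
  disc = (41/10)² − 4·(1)·(-351/50) = 4489/100 ; √disc = 67/10
  v_R = (−(41/10) + 67/10) / (2·(1)) = 13/10 m/s
check:
stop time T_s = (13/10)/(1/2) = 2.6000 s
robot in T_r: 1.3000·0.1000 = 0.1300 m
robot under decel: 1.3000²/(2·0.5000) = 1.6900 m
human over T_r+T_s: 2.0000·(0.1000+2.6000) = 5.4000 m
margins: 0.0000+0.0500+0.0200 = 0.0700 m
sum ≈ 0.1300+1.6900+5.4000+0.0700 ≈ 7.2900 m = S ✓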